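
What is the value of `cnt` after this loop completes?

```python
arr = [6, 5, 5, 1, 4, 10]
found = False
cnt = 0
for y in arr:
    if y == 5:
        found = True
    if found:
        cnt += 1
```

Count elements after first 5 in [6, 5, 5, 1, 4, 10]
`cnt` takes the values: 0 → 1 → 2 → 3 → 4 → 5

Answer: 5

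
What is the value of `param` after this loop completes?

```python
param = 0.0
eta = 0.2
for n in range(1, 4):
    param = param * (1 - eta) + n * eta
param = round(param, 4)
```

Moving average with lr=0.2
`param` takes the values: 0.0 → 0.2 → 0.56 → 1.048

Answer: 1.048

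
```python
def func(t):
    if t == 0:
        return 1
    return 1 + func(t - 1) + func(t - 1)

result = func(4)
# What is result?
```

func(t) = 1 + 2·func(t-1), func(0)=1. Closed form: (1+1)·2^4 - 1 = 31.

Answer: 31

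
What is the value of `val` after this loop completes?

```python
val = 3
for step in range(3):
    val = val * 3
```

Multiply by 3, 3 times: 3 * 3^3 = 81
`val` takes the values: 3 → 9 → 27 → 81

Answer: 81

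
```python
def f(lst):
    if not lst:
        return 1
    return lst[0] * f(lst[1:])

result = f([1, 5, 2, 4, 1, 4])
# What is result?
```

Product over [1, 5, 2, 4, 1, 4] = 1 * 5 * 2 * 4 * 1 * 4 = 160

Answer: 160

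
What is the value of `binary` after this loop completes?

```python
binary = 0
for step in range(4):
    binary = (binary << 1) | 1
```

Build 4 consecutive 1-bits: 0b1111
`binary` takes the values: 0 → 1 → 3 → 7 → 15

Answer: 15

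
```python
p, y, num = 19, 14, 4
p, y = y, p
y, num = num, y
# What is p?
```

Trace:
`p, y, num = 19, 14, 4` → p = 19; y = 14; num = 4
`p, y = y, p` → p = 14; y = 19
`y, num = num, y` → y = 4; num = 19
So p = 14

Answer: 14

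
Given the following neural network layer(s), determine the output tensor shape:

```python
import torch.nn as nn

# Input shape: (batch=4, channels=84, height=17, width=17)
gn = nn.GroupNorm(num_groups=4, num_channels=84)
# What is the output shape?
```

Input: (4, 84, 17, 17) -> Output: (4, 84, 17, 17)

Answer: (4, 84, 17, 17)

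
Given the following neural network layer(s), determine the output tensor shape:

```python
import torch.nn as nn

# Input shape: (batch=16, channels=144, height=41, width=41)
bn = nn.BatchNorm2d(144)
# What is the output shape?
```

Input: (16, 144, 41, 41) -> Output: (16, 144, 41, 41)

Answer: (16, 144, 41, 41)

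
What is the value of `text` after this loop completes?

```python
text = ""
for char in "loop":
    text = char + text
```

Reverse 'loop'
`text` takes the values: "" → "l" → "ol" → "ool" → "pool"

Answer: "pool"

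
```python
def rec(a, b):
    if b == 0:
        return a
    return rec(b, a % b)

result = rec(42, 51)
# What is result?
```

rec(42, 51) -> rec(51, 42) -> rec(42, 9) -> rec(9, 6) -> rec(6, 3) -> rec(3, 0) -> 3

Answer: 3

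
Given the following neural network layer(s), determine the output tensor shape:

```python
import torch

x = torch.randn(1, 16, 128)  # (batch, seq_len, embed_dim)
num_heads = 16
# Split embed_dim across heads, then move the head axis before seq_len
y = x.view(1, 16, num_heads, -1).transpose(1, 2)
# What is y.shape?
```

Input: (1, 16, 128) -> head_dim = 128 // 16 = 8; after view: (1, 16, 16, 8) -> after transpose(1, 2): (1, 16, 16, 8) -> Output: (1, 16, 16, 8)

Answer: (1, 16, 16, 8)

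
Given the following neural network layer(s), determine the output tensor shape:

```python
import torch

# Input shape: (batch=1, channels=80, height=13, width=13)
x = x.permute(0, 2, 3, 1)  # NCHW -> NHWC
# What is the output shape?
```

Input: (1, 80, 13, 13) -> Output: (1, 13, 13, 80)

Answer: (1, 13, 13, 80)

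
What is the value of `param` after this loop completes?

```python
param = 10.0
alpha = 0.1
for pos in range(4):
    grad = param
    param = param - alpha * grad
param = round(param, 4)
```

Gradient descent: w = 10.0 * (1 - 0.1)^4
`param` takes the values: 10.0 → 9.0 → 8.1 → 7.29 → 6.561

Answer: 6.561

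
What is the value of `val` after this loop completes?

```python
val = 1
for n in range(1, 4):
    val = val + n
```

Start at 1, add 1 through 3
`val` takes the values: 1 → 2 → 4 → 7

Answer: 7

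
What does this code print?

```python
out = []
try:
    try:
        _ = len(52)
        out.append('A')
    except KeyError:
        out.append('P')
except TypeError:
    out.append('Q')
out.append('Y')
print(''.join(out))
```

Execution trace: 'Q' (outer except TypeError) → 'Y' (after the try/except). Output: QY

Answer: QY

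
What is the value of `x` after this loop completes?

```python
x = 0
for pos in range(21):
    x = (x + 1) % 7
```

Increment mod 7, 21 times = 0
`x` takes the values: 0 → 1 → 2 → 3 → 4 → 5 → 6 → 0 → 1 → 2 → 3 → 4 → 5 → 6 → 0 → 1 → 2 → 3 → 4 → 5 → 6 → 0

Answer: 0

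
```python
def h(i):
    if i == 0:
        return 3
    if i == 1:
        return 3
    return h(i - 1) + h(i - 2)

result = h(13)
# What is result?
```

Build up from base cases: h(0)=3, h(1)=3, h(2)=6, h(3)=9, h(4)=15, h(5)=24, h(6)=39, ..., h(13)=1131

Answer: 1131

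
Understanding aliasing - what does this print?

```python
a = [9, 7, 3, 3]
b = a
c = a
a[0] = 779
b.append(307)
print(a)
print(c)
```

Key concept: multiple aliases.
Step by step:
`a = [9, 7, 3, 3]` → a = [9, 7, 3, 3]
`b = a` → b = [9, 7, 3, 3] (same object as a)
`c = a` → c = [9, 7, 3, 3] (same object as a, b)
`a[0] = 779` → a = [779, 7, 3, 3] (same object as b, c); b = [779, 7, 3, 3] (same object as a, c); c = [779, 7, 3, 3] (same object as a, b)
`b.append(307)` → a = [779, 7, 3, 3, 307] (same object as b, c); b = [779, 7, 3, 3, 307] (same object as a, c); c = [779, 7, 3, 3, 307] (same object as a, b)
`print(a)` → prints [779, 7, 3, 3, 307]
`print(c)` → prints [779, 7, 3, 3, 307]

Answer:
[779, 7, 3, 3, 307]
[779, 7, 3, 3, 307]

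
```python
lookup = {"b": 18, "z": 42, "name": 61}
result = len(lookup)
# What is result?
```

Trace:
`lookup = {"b": 18, "z": 42, "name": 61}` → lookup = {'b': 18, 'z': 42, 'name': 61}
`result = len(lookup)` → result = 3
So result = 3

Answer: 3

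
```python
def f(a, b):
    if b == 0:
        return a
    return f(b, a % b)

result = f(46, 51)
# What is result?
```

f(46, 51) -> f(51, 46) -> f(46, 5) -> f(5, 1) -> f(1, 0) -> 1

Answer: 1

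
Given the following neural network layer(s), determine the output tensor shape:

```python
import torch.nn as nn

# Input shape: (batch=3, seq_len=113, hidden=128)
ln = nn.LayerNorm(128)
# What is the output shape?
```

Input: (3, 113, 128) -> Output: (3, 113, 128)

Answer: (3, 113, 128)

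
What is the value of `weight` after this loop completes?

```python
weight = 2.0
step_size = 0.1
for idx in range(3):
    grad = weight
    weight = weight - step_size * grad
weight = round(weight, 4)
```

Gradient descent: w = 2.0 * (1 - 0.1)^3
`weight` takes the values: 2.0 → 1.8 → 1.62 → 1.458

Answer: 1.458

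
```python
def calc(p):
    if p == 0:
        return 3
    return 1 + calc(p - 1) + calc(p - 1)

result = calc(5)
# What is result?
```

calc(p) = 1 + 2·calc(p-1), calc(0)=3. Closed form: (3+1)·2^5 - 1 = 127.

Answer: 127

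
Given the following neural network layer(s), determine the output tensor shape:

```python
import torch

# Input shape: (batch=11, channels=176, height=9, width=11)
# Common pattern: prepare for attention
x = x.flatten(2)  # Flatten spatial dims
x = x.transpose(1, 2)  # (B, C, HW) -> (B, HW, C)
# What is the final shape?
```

Input: (11, 176, 9, 11) -> after flatten(2): (11, 176, 99) -> Output: (11, 99, 176)

Answer: (11, 99, 176)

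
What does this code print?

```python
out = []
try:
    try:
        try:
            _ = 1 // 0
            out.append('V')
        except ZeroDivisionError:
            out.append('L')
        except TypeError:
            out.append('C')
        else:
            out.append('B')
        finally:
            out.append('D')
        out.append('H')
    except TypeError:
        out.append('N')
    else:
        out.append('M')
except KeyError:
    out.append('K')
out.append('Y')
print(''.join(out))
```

Execution trace: 'L' (inner except ZeroDivisionError) → 'D' (inner finally) → 'H' (try body, no exception) → 'M' (else) → 'Y' (after the try/except). Output: LDHMY

Answer: LDHMY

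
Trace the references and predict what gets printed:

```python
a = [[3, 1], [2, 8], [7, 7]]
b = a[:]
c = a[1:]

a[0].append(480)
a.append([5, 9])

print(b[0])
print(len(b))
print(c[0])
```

Key concept: slice with nested mutation.
Step by step:
`a = [[3, 1], [2, 8], [7, 7]]` → a = [[3, 1], [2, 8], [7, 7]]
`b = a[:]` → b = [[3, 1], [2, 8], [7, 7]]
`c = a[1:]` → c = [[2, 8], [7, 7]]
`a[0].append(480)` → a = [[3, 1, 480], [2, 8], [7, 7]]; b = [[3, 1, 480], [2, 8], [7, 7]]
`a.append([5, 9])` → a = [[3, 1, 480], [2, 8], [7, 7], [5, 9]]
`print(b[0])` → prints [3, 1, 480]
`print(len(b))` → prints 3
`print(c[0])` → prints [2, 8]

Answer:
[3, 1, 480]
3
[2, 8]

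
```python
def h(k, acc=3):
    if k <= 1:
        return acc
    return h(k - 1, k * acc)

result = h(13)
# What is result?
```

Accumulator trace (n, acc): (13, 3) -> (12, 39) -> (11, 468) -> (10, 5148) -> (9, 51480) -> (8, 463320) -> (7, 3706560) -> (6, 25945920) -> (5, 155675520) -> (4, 778377600) -> (3, 3113510400) -> (2, 9340531200) -> (1, 18681062400) -> return 18681062400

Answer: 18681062400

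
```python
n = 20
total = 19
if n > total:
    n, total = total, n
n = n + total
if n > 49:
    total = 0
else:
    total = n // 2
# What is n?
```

Trace:
`n = 20` → n = 20
`total = 19` → total = 19
`if n > total: ...` → n > total is True → n = 19; total = 20
`n = n + total` → n = 39
`if n > 49: ...` → n > 49 is False, take else branch → total = 19
So n = 39

Answer: 39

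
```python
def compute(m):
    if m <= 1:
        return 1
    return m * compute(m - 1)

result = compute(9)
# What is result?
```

compute(9) = 9 * 8 * 7 * 6 * 5 * 4 * 3 * 2 * 1 = 362880

Answer: 362880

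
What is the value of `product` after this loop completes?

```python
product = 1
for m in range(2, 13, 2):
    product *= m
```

Product of even numbers 2 to 12
`product` takes the values: 1 → 2 → 8 → 48 → 384 → 3840 → 46080

Answer: 46080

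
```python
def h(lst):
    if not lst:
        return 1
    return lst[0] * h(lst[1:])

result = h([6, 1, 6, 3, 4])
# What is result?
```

Product over [6, 1, 6, 3, 4] = 6 * 1 * 6 * 3 * 4 = 432

Answer: 432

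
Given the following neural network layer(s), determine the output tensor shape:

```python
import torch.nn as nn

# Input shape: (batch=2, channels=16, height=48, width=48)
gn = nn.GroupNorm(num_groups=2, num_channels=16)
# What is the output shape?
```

Input: (2, 16, 48, 48) -> Output: (2, 16, 48, 48)

Answer: (2, 16, 48, 48)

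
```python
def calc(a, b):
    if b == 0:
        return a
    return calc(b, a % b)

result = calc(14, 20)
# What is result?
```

calc(14, 20) -> calc(20, 14) -> calc(14, 6) -> calc(6, 2) -> calc(2, 0) -> 2

Answer: 2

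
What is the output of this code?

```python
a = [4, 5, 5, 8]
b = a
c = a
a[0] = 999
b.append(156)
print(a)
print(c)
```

Key concept: multiple aliases.
Step by step:
`a = [4, 5, 5, 8]` → a = [4, 5, 5, 8]
`b = a` → b = [4, 5, 5, 8] (same object as a)
`c = a` → c = [4, 5, 5, 8] (same object as a, b)
`a[0] = 999` → a = [999, 5, 5, 8] (same object as b, c); b = [999, 5, 5, 8] (same object as a, c); c = [999, 5, 5, 8] (same object as a, b)
`b.append(156)` → a = [999, 5, 5, 8, 156] (same object as b, c); b = [999, 5, 5, 8, 156] (same object as a, c); c = [999, 5, 5, 8, 156] (same object as a, b)
`print(a)` → prints [999, 5, 5, 8, 156]
`print(c)` → prints [999, 5, 5, 8, 156]

Answer:
[999, 5, 5, 8, 156]
[999, 5, 5, 8, 156]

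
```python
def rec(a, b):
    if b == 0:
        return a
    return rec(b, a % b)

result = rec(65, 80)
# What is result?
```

rec(65, 80) -> rec(80, 65) -> rec(65, 15) -> rec(15, 5) -> rec(5, 0) -> 5

Answer: 5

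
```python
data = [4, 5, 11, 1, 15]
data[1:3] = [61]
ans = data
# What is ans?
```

Trace:
`data = [4, 5, 11, 1, 15]` → data = [4, 5, 11, 1, 15]
`data[1:3] = [61]` → data = [4, 61, 1, 15]
`ans = data` → ans = [4, 61, 1, 15]
So ans = [4, 61, 1, 15]

Answer: [4, 61, 1, 15]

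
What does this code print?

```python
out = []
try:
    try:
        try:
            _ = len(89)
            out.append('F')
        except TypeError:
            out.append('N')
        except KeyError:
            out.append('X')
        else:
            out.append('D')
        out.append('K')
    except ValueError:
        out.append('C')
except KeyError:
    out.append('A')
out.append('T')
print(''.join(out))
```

Execution trace: 'N' (inner except TypeError) → 'K' (try body, no exception) → 'T' (after the try/except). Output: NKT

Answer: NKT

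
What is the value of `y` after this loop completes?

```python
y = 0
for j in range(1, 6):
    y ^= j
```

XOR of 1 to 5
`y` takes the values: 0 → 1 → 3 → 0 → 4 → 1

Answer: 1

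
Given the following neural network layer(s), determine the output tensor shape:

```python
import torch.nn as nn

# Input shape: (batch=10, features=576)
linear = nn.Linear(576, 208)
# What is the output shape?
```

Input: (10, 576) -> Output: (10, 208)

Answer: (10, 208)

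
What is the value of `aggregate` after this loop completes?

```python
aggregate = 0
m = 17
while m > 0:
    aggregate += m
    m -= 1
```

Sum 17 down to 1
`aggregate` takes the values: 0 → 17 → 33 → 48 → 62 → 75 → 87 → 98 → 108 → 117 → 125 → 132 → 138 → 143 → 147 → 150 → 152 → 153

Answer: 153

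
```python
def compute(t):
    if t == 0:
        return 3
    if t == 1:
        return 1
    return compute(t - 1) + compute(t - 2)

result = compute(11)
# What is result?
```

Build up from base cases: compute(0)=3, compute(1)=1, compute(2)=4, compute(3)=5, compute(4)=9, compute(5)=14, compute(6)=23, ..., compute(11)=254

Answer: 254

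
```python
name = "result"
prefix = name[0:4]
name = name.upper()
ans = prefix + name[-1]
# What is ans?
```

Trace:
`name = "result"` → name = 'result'
`prefix = name[0:4]` → prefix = 'resu'
`name = name.upper()` → name = 'RESULT'
`ans = prefix + name[-1]` → ans = 'resuT'
So ans = 'resuT'

Answer: 'resuT'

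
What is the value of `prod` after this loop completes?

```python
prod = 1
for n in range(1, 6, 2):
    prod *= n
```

Product of 1, 3, 5, ... up to 5
`prod` takes the values: 1 → 3 → 15

Answer: 15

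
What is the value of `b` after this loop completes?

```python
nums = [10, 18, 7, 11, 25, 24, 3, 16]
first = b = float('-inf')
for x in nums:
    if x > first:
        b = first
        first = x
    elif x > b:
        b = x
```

Second largest (with repeats) in [10, 18, 7, 11, 25, 24, 3, 16]
`b` takes the values: -inf → 10 → 11 → 18 → 24

Answer: 24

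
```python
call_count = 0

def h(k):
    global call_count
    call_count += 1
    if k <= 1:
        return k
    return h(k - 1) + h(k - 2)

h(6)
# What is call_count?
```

Calls(k) = 1 + Calls(k-1) + Calls(k-2); Calls(0)=Calls(1)=1. For k=6 this gives 25.

Answer: 25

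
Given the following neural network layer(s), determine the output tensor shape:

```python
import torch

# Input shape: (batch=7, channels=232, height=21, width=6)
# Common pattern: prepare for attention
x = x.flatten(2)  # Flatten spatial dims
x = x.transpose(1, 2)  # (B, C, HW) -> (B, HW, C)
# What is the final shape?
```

Input: (7, 232, 21, 6) -> after flatten(2): (7, 232, 126) -> Output: (7, 126, 232)

Answer: (7, 126, 232)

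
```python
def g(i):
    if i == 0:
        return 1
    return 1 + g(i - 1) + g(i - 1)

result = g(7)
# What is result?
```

g(i) = 1 + 2·g(i-1), g(0)=1. Closed form: (1+1)·2^7 - 1 = 255.

Answer: 255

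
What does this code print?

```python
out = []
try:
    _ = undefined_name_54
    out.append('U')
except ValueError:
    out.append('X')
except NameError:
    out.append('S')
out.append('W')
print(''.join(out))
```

Execution trace: 'S' (except NameError) → 'W' (after the try/except). Output: SW

Answer: SW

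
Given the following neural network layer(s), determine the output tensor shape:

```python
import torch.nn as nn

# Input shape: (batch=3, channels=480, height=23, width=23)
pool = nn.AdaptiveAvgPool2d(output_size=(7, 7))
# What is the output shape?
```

Input: (3, 480, 23, 23) -> Output: (3, 480, 7, 7)

Answer: (3, 480, 7, 7)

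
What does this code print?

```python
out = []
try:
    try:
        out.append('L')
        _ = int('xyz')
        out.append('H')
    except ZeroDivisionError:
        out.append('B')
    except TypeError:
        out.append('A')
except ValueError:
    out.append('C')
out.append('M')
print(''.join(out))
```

Execution trace: 'L' (try body) → 'C' (outer except ValueError) → 'M' (after the try/except). Output: LCM

Answer: LCM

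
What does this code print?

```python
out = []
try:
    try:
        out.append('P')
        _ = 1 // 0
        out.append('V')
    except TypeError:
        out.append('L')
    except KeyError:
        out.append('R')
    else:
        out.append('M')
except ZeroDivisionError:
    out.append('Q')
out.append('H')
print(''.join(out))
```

Execution trace: 'P' (try body) → 'Q' (outer except ZeroDivisionError) → 'H' (after the try/except). Output: PQH

Answer: PQH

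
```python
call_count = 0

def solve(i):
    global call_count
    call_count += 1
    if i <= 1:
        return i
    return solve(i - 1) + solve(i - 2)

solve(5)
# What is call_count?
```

Calls(i) = 1 + Calls(i-1) + Calls(i-2); Calls(0)=Calls(1)=1. For i=5 this gives 15.

Answer: 15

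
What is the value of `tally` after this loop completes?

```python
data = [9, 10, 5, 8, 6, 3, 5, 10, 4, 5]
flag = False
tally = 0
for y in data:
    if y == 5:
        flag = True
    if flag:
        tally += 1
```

Count elements after first 5 in [9, 10, 5, 8, 6, 3, 5, 10, 4, 5]
`tally` takes the values: 0 → 1 → 2 → 3 → 4 → 5 → 6 → 7 → 8

Answer: 8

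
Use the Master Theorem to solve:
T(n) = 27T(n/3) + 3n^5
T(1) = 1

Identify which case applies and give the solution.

a=27, b=3, f(n)=3n^5. log_3(27) = 3. Since c=5 > 3 and the regularity condition holds (27(n/3)^5 = (27/3^5)n^5 with 27/3^5 < 1), Case 3 applies: T(n) = Θ(f(n)) = O(n^5).

Answer: O(n^5) - Case 3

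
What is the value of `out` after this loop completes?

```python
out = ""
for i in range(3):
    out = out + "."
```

Repeat '.' 3 times
`out` takes the values: "" → "." → ".." → "..."

Answer: "..."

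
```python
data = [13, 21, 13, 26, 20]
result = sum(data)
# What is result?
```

Trace:
`data = [13, 21, 13, 26, 20]` → data = [13, 21, 13, 26, 20]
`result = sum(data)` → result = 93
So result = 93

Answer: 93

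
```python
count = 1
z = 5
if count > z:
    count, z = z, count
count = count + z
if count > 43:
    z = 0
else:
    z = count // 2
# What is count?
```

Trace:
`count = 1` → count = 1
`z = 5` → z = 5
`if count > z: ...` → count > z is False → no variable changes
`count = count + z` → count = 6
`if count > 43: ...` → count > 43 is False, take else branch → z = 3
So count = 6

Answer: 6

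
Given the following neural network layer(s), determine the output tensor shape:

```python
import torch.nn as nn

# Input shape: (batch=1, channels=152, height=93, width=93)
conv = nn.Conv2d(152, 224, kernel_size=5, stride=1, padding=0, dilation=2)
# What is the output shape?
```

Input: (1, 152, 93, 93) -> Output: (1, 224, 85, 85)

Answer: (1, 224, 85, 85)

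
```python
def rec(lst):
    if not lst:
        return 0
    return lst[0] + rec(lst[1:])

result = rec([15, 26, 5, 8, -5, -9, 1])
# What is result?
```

15 + 26 + 5 + 8 + (-5) + (-9) + 1 + 0 = 41

Answer: 41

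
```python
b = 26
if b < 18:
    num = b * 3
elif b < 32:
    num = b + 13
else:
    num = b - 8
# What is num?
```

Trace:
`b = 26` → b = 26
`if b < 18: ...` → b < 18 is False, b < 32 is True → num = 39
So num = 39

Answer: 39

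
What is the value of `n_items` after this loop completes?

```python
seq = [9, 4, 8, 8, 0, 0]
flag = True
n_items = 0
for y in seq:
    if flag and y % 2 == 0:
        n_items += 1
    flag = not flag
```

Count even values at even positions
`n_items` takes the values: 0 → 1 → 2

Answer: 2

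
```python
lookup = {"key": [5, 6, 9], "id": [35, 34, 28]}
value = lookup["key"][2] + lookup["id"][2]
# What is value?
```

Trace:
`lookup = {"key": [5, 6, 9], "id": [35, 34, 28]}` → lookup = {'key': [5, 6, 9], 'id': [35, 34, 28]}
`value = lookup["key"][2] + lookup["id"][2]` → value = 37
So value = 37

Answer: 37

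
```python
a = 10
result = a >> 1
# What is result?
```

Trace:
`a = 10` → a = 10
`result = a >> 1` → result = 5
So result = 5

Answer: 5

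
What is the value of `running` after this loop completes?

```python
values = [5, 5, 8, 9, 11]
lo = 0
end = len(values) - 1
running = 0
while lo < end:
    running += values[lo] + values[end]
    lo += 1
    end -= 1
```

Sum of pairs from ends
`running` takes the values: 0 → 16 → 30

Answer: 30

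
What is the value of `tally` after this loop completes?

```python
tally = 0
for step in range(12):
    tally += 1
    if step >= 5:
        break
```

Loop breaks when step reaches 5, tally is 6
`tally` takes the values: 0 → 1 → 2 → 3 → 4 → 5 → 6

Answer: 6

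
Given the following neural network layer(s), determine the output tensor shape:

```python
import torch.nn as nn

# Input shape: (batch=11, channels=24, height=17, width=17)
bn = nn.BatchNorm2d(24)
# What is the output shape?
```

Input: (11, 24, 17, 17) -> Output: (11, 24, 17, 17)

Answer: (11, 24, 17, 17)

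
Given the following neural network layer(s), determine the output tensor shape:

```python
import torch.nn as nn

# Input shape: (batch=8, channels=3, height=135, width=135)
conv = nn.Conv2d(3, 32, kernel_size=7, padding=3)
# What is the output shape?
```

Input: (8, 3, 135, 135) -> Output: (8, 32, 135, 135)

Answer: (8, 32, 135, 135)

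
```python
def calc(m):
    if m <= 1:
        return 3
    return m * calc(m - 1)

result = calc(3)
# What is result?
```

calc(3) = 3 * 2 * 3 = 18

Answer: 18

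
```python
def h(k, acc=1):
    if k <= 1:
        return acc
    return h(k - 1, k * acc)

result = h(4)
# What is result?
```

Accumulator trace (n, acc): (4, 1) -> (3, 4) -> (2, 12) -> (1, 24) -> return 24

Answer: 24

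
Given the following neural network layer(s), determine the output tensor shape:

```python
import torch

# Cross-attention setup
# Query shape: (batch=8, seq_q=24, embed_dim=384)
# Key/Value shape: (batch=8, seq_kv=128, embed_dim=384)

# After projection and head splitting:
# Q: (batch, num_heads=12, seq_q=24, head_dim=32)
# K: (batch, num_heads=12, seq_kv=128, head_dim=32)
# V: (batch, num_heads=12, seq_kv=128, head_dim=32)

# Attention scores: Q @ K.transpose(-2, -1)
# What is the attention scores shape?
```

Input: (8, 24, 384) -> Output: (8, 12, 24, 128)

Answer: (8, 12, 24, 128)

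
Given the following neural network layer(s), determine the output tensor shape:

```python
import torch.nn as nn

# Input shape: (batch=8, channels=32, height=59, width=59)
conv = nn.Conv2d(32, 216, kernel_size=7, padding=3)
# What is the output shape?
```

Input: (8, 32, 59, 59) -> Output: (8, 216, 59, 59)

Answer: (8, 216, 59, 59)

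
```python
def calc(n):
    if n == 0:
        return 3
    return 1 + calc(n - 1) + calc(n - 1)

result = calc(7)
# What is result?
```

calc(n) = 1 + 2·calc(n-1), calc(0)=3. Closed form: (3+1)·2^7 - 1 = 511.

Answer: 511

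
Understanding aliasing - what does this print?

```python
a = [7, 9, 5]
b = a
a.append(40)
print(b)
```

Key concept: basic list aliasing.
Step by step:
`a = [7, 9, 5]` → a = [7, 9, 5]
`b = a` → b = [7, 9, 5] (same object as a)
`a.append(40)` → a = [7, 9, 5, 40] (same object as b); b = [7, 9, 5, 40] (same object as a)
`print(b)` → prints [7, 9, 5, 40]

Answer: [7, 9, 5, 40]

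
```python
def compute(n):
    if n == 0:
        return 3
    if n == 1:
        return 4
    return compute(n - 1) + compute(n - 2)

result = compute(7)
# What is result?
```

Build up from base cases: compute(0)=3, compute(1)=4, compute(2)=7, compute(3)=11, compute(4)=18, compute(5)=29, compute(6)=47, ..., compute(7)=76

Answer: 76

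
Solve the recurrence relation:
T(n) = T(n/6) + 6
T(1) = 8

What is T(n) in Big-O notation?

Each step divides n by 6 and adds 6. After log_6(n) steps we reach T(1)=8. So T(n) = 6·log_6(n) + 8 = O(log n).

Answer: O(log n)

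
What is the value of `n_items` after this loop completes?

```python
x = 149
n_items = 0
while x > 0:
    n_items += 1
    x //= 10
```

Count digits by repeated division by 10
`n_items` takes the values: 0 → 1 → 2 → 3

Answer: 3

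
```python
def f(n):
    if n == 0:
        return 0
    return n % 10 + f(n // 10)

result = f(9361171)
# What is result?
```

Sum of digits of 9361171: 1 + 7 + 1 + 1 + 6 + 3 + 9 = 28

Answer: 28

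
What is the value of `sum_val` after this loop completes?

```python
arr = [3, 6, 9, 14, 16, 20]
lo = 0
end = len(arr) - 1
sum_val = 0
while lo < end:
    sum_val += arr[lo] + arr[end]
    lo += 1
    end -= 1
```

Sum of pairs from ends
`sum_val` takes the values: 0 → 23 → 45 → 68

Answer: 68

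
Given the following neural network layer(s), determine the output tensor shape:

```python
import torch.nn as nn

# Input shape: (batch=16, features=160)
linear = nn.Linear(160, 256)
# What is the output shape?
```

Input: (16, 160) -> Output: (16, 256)

Answer: (16, 256)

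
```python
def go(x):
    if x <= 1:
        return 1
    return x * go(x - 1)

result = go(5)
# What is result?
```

go(5) = 5 * 4 * 3 * 2 * 1 = 120

Answer: 120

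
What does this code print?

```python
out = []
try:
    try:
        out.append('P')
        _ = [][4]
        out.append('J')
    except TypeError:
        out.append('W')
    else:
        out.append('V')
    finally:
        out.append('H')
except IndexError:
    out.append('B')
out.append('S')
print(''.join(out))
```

Execution trace: 'P' (try body) → 'H' (finally) → 'B' (outer except IndexError) → 'S' (after the try/except). Output: PHBS

Answer: PHBS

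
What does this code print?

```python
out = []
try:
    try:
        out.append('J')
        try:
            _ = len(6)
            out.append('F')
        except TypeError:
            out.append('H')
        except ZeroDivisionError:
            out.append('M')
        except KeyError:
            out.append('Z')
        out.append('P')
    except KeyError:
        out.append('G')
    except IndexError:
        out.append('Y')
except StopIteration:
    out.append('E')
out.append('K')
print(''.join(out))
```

Execution trace: 'J' (try body) → 'H' (inner except TypeError) → 'P' (try body, no exception) → 'K' (after the try/except). Output: JHPK

Answer: JHPK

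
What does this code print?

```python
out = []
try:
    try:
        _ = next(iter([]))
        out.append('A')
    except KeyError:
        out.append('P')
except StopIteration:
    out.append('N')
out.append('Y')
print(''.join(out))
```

Execution trace: 'N' (outer except StopIteration) → 'Y' (after the try/except). Output: NY

Answer: NY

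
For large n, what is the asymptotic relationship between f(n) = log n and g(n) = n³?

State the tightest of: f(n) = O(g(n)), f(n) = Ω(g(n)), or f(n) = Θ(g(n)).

log n vs n³: f(n) = O(g(n)) but not Ω(g(n)) — n³ grows strictly faster than log n.

Answer: f(n) = O(g(n)) but not Ω(g(n)) — n³ grows strictly faster than log n.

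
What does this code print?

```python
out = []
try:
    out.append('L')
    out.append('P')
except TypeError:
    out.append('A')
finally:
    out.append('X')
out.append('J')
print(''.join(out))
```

Execution trace: 'L' (try body) → 'P' (try body, no exception) → 'X' (finally) → 'J' (after the try/except). Output: LPXJ

Answer: LPXJ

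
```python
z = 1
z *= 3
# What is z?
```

Trace:
`z = 1` → z = 1
`z *= 3` → z = 3
So z = 3

Answer: 3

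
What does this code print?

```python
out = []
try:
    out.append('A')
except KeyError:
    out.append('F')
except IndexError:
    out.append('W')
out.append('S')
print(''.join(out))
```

Execution trace: 'A' (try body, no exception) → 'S' (after the try/except). Output: AS

Answer: AS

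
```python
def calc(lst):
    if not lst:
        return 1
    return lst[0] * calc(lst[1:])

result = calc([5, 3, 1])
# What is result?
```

Product over [5, 3, 1] = 5 * 3 * 1 = 15

Answer: 15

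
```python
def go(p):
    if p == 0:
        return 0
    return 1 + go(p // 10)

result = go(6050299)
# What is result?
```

Count of digits of 6050299: 7

Answer: 7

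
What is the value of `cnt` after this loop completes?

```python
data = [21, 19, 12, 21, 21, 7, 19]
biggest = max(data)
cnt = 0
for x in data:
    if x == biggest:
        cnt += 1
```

Count of max value 21 in [21, 19, 12, 21, 21, 7, 19]
`cnt` takes the values: 0 → 1 → 2 → 3

Answer: 3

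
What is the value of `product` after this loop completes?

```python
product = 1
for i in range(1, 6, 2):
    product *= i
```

Product of 1, 3, 5, ... up to 5
`product` takes the values: 1 → 3 → 15

Answer: 15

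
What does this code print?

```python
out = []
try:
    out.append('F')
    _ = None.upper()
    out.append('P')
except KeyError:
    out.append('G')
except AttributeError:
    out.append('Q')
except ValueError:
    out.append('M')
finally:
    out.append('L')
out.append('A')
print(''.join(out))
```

Execution trace: 'F' (try body) → 'Q' (except AttributeError) → 'L' (finally) → 'A' (after the try/except). Output: FQLA

Answer: FQLA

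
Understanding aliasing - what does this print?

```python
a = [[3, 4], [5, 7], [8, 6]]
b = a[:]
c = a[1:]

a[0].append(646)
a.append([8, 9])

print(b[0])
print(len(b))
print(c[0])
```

Key concept: slice with nested mutation.
Step by step:
`a = [[3, 4], [5, 7], [8, 6]]` → a = [[3, 4], [5, 7], [8, 6]]
`b = a[:]` → b = [[3, 4], [5, 7], [8, 6]]
`c = a[1:]` → c = [[5, 7], [8, 6]]
`a[0].append(646)` → a = [[3, 4, 646], [5, 7], [8, 6]]; b = [[3, 4, 646], [5, 7], [8, 6]]
`a.append([8, 9])` → a = [[3, 4, 646], [5, 7], [8, 6], [8, 9]]
`print(b[0])` → prints [3, 4, 646]
`print(len(b))` → prints 3
`print(c[0])` → prints [5, 7]

Answer:
[3, 4, 646]
3
[5, 7]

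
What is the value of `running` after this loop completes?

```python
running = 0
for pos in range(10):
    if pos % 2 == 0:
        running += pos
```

Sum of even numbers 0 to 9
`running` takes the values: 0 → 2 → 6 → 12 → 20

Answer: 20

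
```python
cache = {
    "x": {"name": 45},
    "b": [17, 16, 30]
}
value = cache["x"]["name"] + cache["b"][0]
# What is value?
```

Trace:
`cache = { ...` → cache = {'x': {'name': 45}, 'b': [17, 16, 30]}
`value = cache["x"]["name"] + cache["b"][0]` → value = 62
So value = 62

Answer: 62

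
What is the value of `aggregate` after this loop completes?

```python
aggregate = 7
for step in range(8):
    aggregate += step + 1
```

Start at 7, add 1 to 8 = 43
`aggregate` takes the values: 7 → 8 → 10 → 13 → 17 → 22 → 28 → 35 → 43

Answer: 43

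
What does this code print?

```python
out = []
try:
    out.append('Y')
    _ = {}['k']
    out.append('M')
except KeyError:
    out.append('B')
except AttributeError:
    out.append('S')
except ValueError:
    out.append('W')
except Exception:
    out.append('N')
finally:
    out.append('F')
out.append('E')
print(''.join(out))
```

Execution trace: 'Y' (try body) → 'B' (except KeyError) → 'F' (finally) → 'E' (after the try/except). Output: YBFE

Answer: YBFE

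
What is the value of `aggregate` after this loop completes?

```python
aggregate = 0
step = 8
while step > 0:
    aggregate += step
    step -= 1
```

Sum 8 down to 1
`aggregate` takes the values: 0 → 8 → 15 → 21 → 26 → 30 → 33 → 35 → 36

Answer: 36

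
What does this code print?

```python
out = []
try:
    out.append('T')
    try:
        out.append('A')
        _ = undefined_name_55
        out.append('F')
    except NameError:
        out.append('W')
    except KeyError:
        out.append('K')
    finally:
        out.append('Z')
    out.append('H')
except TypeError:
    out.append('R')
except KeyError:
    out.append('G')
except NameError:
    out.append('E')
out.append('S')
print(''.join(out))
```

Execution trace: 'T' (try body) → 'A' (inner try body) → 'W' (inner except NameError) → 'Z' (inner finally) → 'H' (try body, no exception) → 'S' (after the try/except). Output: TAWZHS

Answer: TAWZHS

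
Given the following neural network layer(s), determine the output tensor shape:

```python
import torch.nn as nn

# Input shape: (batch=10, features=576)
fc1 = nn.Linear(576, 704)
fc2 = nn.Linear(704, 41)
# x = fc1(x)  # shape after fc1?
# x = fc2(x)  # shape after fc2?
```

Input: (10, 576) -> after fc1: (10, 704) -> Output: (10, 41)

Answer: (10, 41)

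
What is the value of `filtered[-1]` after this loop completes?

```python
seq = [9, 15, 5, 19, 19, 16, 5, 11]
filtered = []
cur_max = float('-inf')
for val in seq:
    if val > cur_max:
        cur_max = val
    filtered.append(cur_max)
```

Running max ends at 19
`filtered` takes the values: [] → [9] → [9, 15] → [9, 15, 15] → [9, 15, 15, 19] → [9, 15, 15, 19, 19] → [9, 15, 15, 19, 19, 19] → [9, 15, 15, 19, 19, 19, 19] → [9, 15, 15, 19, 19, 19, 19, 19]
So `filtered[-1]` = 19

Answer: 19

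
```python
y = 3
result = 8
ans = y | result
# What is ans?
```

Trace:
`y = 3` → y = 3
`result = 8` → result = 8
`ans = y | result` → ans = 11
So ans = 11

Answer: 11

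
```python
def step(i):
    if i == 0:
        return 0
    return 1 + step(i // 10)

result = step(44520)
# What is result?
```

Count of digits of 44520: 5

Answer: 5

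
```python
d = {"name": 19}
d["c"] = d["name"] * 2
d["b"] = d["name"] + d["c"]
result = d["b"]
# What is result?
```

Trace:
`d = {"name": 19}` → d = {'name': 19}
`d["c"] = d["name"] * 2` → d = {'name': 19, 'c': 38}
`d["b"] = d["name"] + d["c"]` → d = {'name': 19, 'c': 38, 'b': 57}
`result = d["b"]` → result = 57
So result = 57

Answer: 57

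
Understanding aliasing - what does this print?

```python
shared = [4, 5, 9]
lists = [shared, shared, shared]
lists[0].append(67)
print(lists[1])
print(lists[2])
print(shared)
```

Key concept: list of same reference.
Step by step:
`shared = [4, 5, 9]` → shared = [4, 5, 9]
`lists = [shared, shared, shared]` → lists = [[4, 5, 9], [4, 5, 9], [4, 5, 9]]
`lists[0].append(67)` → shared = [4, 5, 9, 67]; lists = [[4, 5, 9, 67], [4, 5, 9, 67], [4, 5, 9, 67]]
`print(lists[1])` → prints [4, 5, 9, 67]
`print(lists[2])` → prints [4, 5, 9, 67]
`print(shared)` → prints [4, 5, 9, 67]

Answer:
[4, 5, 9, 67]
[4, 5, 9, 67]
[4, 5, 9, 67]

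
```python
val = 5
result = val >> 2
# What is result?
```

Trace:
`val = 5` → val = 5
`result = val >> 2` → result = 1
So result = 1

Answer: 1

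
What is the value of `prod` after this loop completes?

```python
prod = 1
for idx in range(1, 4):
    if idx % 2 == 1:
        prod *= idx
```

Product of odd numbers 1 to 3
`prod` takes the values: 1 → 3

Answer: 3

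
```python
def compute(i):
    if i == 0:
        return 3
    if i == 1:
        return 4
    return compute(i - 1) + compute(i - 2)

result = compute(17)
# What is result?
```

Build up from base cases: compute(0)=3, compute(1)=4, compute(2)=7, compute(3)=11, compute(4)=18, compute(5)=29, compute(6)=47, ..., compute(17)=9349

Answer: 9349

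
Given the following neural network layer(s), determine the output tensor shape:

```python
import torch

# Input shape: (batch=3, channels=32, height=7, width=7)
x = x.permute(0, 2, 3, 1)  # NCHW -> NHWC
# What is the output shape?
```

Input: (3, 32, 7, 7) -> Output: (3, 7, 7, 32)

Answer: (3, 7, 7, 32)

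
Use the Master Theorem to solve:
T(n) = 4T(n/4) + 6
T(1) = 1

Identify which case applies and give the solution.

a=4, b=4, f(n)=6. log_4(4) = 1. Since c=0 < 1, Case 1 applies: T(n) = Θ(n^log_b(a)) = O(n).

Answer: O(n) - Case 1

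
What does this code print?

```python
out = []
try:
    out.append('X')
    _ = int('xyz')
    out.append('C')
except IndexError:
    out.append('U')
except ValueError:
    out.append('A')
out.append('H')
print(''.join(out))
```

Execution trace: 'X' (try body) → 'A' (except ValueError) → 'H' (after the try/except). Output: XAH

Answer: XAH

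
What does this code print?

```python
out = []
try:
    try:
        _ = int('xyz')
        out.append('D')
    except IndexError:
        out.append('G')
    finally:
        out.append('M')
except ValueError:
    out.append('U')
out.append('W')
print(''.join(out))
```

Execution trace: 'M' (inner finally) → 'U' (outer except ValueError) → 'W' (after the try/except). Output: MUW

Answer: MUW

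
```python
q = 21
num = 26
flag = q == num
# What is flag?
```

Trace:
`q = 21` → q = 21
`num = 26` → num = 26
`flag = q == num` → flag = False
So flag = False

Answer: False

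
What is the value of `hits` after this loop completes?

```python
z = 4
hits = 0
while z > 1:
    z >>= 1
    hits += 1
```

Count right shifts until 1
`hits` takes the values: 0 → 1 → 2

Answer: 2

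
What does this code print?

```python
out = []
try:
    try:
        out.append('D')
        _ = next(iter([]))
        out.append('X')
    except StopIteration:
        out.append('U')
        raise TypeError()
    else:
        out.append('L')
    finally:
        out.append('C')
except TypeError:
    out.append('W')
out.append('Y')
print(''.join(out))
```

Execution trace: 'D' (inner try body) → 'U' (inner except StopIteration) → 'C' (inner finally) → 'W' (outer except TypeError) → 'Y' (after the try/except). Output: DUCWY

Answer: DUCWY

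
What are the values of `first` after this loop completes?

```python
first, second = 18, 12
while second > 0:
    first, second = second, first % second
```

GCD of 18 and 12
`first` takes the values: 18 → 12 → 6

Answer: 6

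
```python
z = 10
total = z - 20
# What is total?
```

Trace:
`z = 10` → z = 10
`total = z - 20` → total = -10
So total = -10

Answer: -10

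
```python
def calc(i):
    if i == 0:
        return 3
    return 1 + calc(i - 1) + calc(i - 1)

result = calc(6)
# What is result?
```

calc(i) = 1 + 2·calc(i-1), calc(0)=3. Closed form: (3+1)·2^6 - 1 = 255.

Answer: 255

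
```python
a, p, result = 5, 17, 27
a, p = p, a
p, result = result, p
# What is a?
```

Trace:
`a, p, result = 5, 17, 27` → a = 5; p = 17; result = 27
`a, p = p, a` → a = 17; p = 5
`p, result = result, p` → p = 27; result = 5
So a = 17

Answer: 17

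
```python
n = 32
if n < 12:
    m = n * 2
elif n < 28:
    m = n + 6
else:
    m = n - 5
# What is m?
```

Trace:
`n = 32` → n = 32
`if n < 12: ...` → n < 12 is False, n < 28 is False, take else branch → m = 27
So m = 27

Answer: 27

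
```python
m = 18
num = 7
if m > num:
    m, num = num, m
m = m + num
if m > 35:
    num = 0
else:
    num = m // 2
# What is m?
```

Trace:
`m = 18` → m = 18
`num = 7` → num = 7
`if m > num: ...` → m > num is True → m = 7; num = 18
`m = m + num` → m = 25
`if m > 35: ...` → m > 35 is False, take else branch → num = 12
So m = 25

Answer: 25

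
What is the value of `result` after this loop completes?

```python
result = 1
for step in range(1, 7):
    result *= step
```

6! = 720
`result` takes the values: 1 → 2 → 6 → 24 → 120 → 720

Answer: 720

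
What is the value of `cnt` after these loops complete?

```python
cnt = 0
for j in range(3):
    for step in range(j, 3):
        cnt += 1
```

Upper triangle: 3 + 2 + ... + 1
`cnt` takes the values: 0 → 1 → 2 → 3 → 4 → 5 → 6

Answer: 6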